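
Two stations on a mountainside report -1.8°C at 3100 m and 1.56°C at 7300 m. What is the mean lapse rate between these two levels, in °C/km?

Γ = −ΔT/Δz = (-1.8 − 1.56) / (7300 − 3100) m
  = -3.36°C / 4.2 km = -0.8°C/km

-0.8°C/km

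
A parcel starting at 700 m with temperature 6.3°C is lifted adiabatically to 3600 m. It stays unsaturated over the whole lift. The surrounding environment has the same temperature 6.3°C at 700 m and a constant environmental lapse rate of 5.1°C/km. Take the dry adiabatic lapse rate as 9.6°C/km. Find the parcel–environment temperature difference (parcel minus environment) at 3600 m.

-13.05°C (parcel cooler than environment)

Parcel:
  700 → 3600 m (dry, 9.6°C/km): ΔT = -9.6 × 2.9 = -27.84°C → T = -21.54°C
Environment:
  700 → 3600 m (environment, 5.1°C/km): ΔT = -5.1 × 2.9 = -14.79°C → T = -8.49°C
T_parcel − T_env = -21.54 − (-8.49) = -13.05°C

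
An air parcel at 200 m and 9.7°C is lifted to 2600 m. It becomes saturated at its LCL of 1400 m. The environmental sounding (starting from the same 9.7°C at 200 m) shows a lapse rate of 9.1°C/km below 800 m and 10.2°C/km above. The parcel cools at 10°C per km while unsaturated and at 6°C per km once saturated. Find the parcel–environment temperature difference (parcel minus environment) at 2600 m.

Parcel:
  Dry to 1400 m: -10 × 1.2 km = -12°C, so T = -2.3°C.
  Saturated to 2600 m: -6 × 1.2 km = -7.2°C, so T = -9.5°C.
Environment:
  Environment, lower layer to 800 m: -9.1 × 0.6 km = -5.46°C, so T = 4.24°C.
  Environment, upper layer to 2600 m: -10.2 × 1.8 km = -18.36°C, so T = -14.12°C.
T_parcel − T_env = -9.5 − (-14.12) = +4.62°C

+4.62°C (parcel warmer than environment)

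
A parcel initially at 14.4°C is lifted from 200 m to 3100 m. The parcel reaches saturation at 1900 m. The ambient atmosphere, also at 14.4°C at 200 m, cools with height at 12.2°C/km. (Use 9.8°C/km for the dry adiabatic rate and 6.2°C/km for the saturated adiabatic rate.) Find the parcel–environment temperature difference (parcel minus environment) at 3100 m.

Parcel:
  From 200 m to 1900 m (dry): cools by 9.8 × 1.7 = 16.66°C, giving -2.26°C.
  From 1900 m to 3100 m (saturated): cools by 6.2 × 1.2 = 7.44°C, giving -9.7°C.
Environment:
  From 200 m to 3100 m (environment): cools by 12.2 × 2.9 = 35.38°C, giving -20.98°C.
T_parcel − T_env = -9.7 − (-20.98) = +11.28°C

+11.28°C (parcel warmer than environment)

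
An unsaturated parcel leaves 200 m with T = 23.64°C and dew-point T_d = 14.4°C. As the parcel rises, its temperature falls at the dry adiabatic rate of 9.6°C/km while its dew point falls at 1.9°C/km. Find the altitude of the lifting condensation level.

T and T_d converge at 9.6 − 1.9 = 7.7°C per km
Height above start = (23.64 − 14.4) / 7.7 = 1.2 km
LCL altitude = 200 m + 1200 m = 1400 m

1400 m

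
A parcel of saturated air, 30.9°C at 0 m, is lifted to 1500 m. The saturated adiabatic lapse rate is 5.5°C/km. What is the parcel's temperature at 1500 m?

22.65°C

From 0 m to 1500 m (saturated adiabatic): cools by 5.5 × 1.5 = 8.25°C, giving 22.65°C.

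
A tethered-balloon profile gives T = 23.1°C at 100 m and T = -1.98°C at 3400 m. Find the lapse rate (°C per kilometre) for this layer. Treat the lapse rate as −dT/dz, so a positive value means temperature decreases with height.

Γ = −ΔT/Δz = (23.1 − (-1.98)) / (3400 − 100) m
  = 25.08°C / 3.3 km = 7.6°C/km

7.6°C/km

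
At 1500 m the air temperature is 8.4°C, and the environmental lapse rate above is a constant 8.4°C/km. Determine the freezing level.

Height above start = (8.4 − 0) / 8.4 = 1 km
Altitude = 1500 m + 1000 m = 2500 m

2500 m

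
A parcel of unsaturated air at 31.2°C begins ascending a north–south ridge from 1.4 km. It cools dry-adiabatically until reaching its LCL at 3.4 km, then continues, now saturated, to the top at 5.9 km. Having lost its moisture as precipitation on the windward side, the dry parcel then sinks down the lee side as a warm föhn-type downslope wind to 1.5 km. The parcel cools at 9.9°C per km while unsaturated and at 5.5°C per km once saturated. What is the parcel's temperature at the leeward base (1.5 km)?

1400–3400 m, dry: Δz = 2 km ⇒ ΔT = -19.8°C; T = 11.4°C
3400–5900 m, saturated: Δz = 2.5 km ⇒ ΔT = -13.75°C; T = -2.35°C
5900–1500 m, dry descent: Δz = 4.4 km ⇒ ΔT = +43.56°C; T = 41.21°C

41.21°C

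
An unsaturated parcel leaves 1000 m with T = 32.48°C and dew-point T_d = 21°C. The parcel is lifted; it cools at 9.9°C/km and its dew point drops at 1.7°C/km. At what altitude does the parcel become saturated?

T and T_d converge at 9.9 − 1.7 = 8.2°C per km
Height above start = (32.48 − 21) / 8.2 = 1.4 km
LCL altitude = 1000 m + 1400 m = 2400 m

2400 m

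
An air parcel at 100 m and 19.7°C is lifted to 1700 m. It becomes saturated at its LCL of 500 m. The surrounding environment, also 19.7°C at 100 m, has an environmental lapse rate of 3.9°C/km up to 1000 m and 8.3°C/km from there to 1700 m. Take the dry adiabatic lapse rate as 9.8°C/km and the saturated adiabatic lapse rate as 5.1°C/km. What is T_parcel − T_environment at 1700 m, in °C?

-0.72°C (parcel cooler than environment)

Parcel:
  100–500 m, dry: Δz = 0.4 km ⇒ ΔT = -3.92°C; T = 15.78°C
  500–1700 m, saturated: Δz = 1.2 km ⇒ ΔT = -6.12°C; T = 9.66°C
Environment:
  100–1000 m, environment, lower layer: Δz = 0.9 km ⇒ ΔT = -3.51°C; T = 16.19°C
  1000–1700 m, environment, upper layer: Δz = 0.7 km ⇒ ΔT = -5.81°C; T = 10.38°C
T_parcel − T_env = 9.66 − 10.38 = -0.72°C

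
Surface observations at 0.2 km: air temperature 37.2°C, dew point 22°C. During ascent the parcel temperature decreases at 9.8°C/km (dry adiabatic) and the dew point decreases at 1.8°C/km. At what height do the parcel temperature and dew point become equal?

T and T_d converge at 9.8 − 1.8 = 8°C per km
Height above start = (37.2 − 22) / 8 = 1.9 km
LCL altitude = 200 m + 1900 m = 2100 m

2.1 km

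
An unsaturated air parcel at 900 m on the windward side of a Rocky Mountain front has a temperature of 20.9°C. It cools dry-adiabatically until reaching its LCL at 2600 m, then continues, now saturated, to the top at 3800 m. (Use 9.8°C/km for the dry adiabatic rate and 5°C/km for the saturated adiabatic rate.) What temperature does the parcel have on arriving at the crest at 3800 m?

900–2600 m, dry: Δz = 1.7 km ⇒ ΔT = -16.66°C; T = 4.24°C
2600–3800 m, saturated: Δz = 1.2 km ⇒ ΔT = -6°C; T = -1.76°C

-1.76°C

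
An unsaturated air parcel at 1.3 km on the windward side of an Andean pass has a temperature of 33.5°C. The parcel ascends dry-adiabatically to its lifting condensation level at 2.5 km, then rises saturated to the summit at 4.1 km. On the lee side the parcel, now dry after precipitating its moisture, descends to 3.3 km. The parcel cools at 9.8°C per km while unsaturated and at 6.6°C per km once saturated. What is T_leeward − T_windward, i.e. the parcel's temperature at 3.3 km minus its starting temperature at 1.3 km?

-14.48°C

1300 → 2500 m (dry, 9.8°C/km): ΔT = -9.8 × 1.2 = -11.76°C → T = 21.74°C
2500 → 4100 m (saturated, 6.6°C/km): ΔT = -6.6 × 1.6 = -10.56°C → T = 11.18°C
4100 → 3300 m (dry descent, 9.8°C/km): ΔT = +9.8 × 0.8 = +7.84°C → T = 19.02°C
Net change vs windward start: 19.02 − 33.5 = -14.48°C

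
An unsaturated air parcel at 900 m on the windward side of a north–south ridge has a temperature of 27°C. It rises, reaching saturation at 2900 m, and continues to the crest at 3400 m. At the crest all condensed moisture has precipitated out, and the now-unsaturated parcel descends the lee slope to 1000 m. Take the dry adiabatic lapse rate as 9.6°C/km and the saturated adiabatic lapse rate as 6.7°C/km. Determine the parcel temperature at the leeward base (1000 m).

Dry to 2900 m: -9.6 × 2 km = -19.2°C, so T = 7.8°C.
Saturated to 3400 m: -6.7 × 0.5 km = -3.35°C, so T = 4.45°C.
Dry descent to 1000 m: +9.6 × 2.4 km = +23.04°C, so T = 27.49°C.

27.49°C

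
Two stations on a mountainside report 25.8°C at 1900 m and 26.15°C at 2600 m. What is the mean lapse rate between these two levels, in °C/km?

-0.5°C/km

Γ = −ΔT/Δz = (25.8 − 26.15) / (2600 − 1900) m
  = -0.35°C / 0.7 km = -0.5°C/km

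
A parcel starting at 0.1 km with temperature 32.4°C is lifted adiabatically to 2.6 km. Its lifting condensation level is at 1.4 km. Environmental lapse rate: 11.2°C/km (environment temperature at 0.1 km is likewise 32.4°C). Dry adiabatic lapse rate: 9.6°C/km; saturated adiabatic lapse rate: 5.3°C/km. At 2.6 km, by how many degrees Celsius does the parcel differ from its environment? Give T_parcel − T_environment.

+9.16°C (parcel warmer than environment)

Parcel:
  100–1400 m, dry: Δz = 1.3 km ⇒ ΔT = -12.48°C; T = 19.92°C
  1400–2600 m, saturated: Δz = 1.2 km ⇒ ΔT = -6.36°C; T = 13.56°C
Environment:
  100–2600 m, environment: Δz = 2.5 km ⇒ ΔT = -28°C; T = 4.4°C
T_parcel − T_env = 13.56 − 4.4 = +9.16°C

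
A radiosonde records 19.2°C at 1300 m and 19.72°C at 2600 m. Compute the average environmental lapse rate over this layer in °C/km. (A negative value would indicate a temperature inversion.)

-0.4°C/km

Γ = −ΔT/Δz = (19.2 − 19.72) / (2600 − 1300) m
  = -0.52°C / 1.3 km = -0.4°C/km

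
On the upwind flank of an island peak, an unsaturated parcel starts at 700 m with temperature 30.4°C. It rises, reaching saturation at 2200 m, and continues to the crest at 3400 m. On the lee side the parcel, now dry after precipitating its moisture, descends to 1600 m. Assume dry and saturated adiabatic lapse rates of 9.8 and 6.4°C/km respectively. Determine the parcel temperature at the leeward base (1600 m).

Dry to 2200 m: -9.8 × 1.5 km = -14.7°C, so T = 15.7°C.
Saturated to 3400 m: -6.4 × 1.2 km = -7.68°C, so T = 8.02°C.
Dry descent to 1600 m: +9.8 × 1.8 km = +17.64°C, so T = 25.66°C.

25.66°C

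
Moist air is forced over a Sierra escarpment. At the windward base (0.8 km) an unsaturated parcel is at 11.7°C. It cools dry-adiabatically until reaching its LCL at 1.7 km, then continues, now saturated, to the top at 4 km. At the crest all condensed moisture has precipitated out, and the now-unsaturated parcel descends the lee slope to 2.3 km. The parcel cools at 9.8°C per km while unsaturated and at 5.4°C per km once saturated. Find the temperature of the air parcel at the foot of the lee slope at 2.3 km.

7.12°C

Dry to 1700 m: -9.8 × 0.9 km = -8.82°C, so T = 2.88°C.
Saturated to 4000 m: -5.4 × 2.3 km = -12.42°C, so T = -9.54°C.
Dry descent to 2300 m: +9.8 × 1.7 km = +16.66°C, so T = 7.12°C.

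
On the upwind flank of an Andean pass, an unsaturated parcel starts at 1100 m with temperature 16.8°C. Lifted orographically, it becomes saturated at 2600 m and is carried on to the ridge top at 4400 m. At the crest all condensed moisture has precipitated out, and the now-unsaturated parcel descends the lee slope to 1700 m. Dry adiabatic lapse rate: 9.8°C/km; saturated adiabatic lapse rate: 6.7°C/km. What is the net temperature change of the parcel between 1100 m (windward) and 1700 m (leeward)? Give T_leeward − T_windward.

-0.3°C

1100–2600 m, dry: Δz = 1.5 km ⇒ ΔT = -14.7°C; T = 2.1°C
2600–4400 m, saturated: Δz = 1.8 km ⇒ ΔT = -12.06°C; T = -9.96°C
4400–1700 m, dry descent: Δz = 2.7 km ⇒ ΔT = +26.46°C; T = 16.5°C
Net change vs windward start: 16.5 − 16.8 = -0.3°C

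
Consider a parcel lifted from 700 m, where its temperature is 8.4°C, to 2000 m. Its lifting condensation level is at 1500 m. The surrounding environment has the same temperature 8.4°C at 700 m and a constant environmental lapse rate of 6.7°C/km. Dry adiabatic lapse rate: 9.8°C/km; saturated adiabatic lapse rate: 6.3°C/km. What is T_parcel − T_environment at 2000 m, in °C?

Parcel:
  Dry to 1500 m: -9.8 × 0.8 km = -7.84°C, so T = 0.56°C.
  Saturated to 2000 m: -6.3 × 0.5 km = -3.15°C, so T = -2.59°C.
Environment:
  Environment to 2000 m: -6.7 × 1.3 km = -8.71°C, so T = -0.31°C.
T_parcel − T_env = -2.59 − (-0.31) = -2.28°C

-2.28°C (parcel cooler than environment)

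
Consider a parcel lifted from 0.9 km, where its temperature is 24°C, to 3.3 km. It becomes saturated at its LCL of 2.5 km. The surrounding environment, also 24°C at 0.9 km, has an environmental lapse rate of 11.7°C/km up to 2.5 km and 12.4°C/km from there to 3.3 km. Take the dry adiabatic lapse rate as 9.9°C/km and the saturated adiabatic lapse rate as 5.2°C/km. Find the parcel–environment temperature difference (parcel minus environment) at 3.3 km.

+8.64°C (parcel warmer than environment)

Parcel:
  Dry to 2500 m: -9.9 × 1.6 km = -15.84°C, so T = 8.16°C.
  Saturated to 3300 m: -5.2 × 0.8 km = -4.16°C, so T = 4°C.
Environment:
  Environment, lower layer to 2500 m: -11.7 × 1.6 km = -18.72°C, so T = 5.28°C.
  Environment, upper layer to 3300 m: -12.4 × 0.8 km = -9.92°C, so T = -4.64°C.
T_parcel − T_env = 4 − (-4.64) = +8.64°C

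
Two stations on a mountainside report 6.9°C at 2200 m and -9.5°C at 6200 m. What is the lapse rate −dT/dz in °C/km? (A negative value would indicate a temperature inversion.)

4.1°C/km

Γ = −ΔT/Δz = (6.9 − (-9.5)) / (6200 − 2200) m
  = 16.4°C / 4 km = 4.1°C/km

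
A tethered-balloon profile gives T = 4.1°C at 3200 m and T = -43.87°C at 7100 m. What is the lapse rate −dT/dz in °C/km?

Γ = −ΔT/Δz = (4.1 − (-43.87)) / (7100 − 3200) m
  = 47.97°C / 3.9 km = 12.3°C/km

12.3°C/km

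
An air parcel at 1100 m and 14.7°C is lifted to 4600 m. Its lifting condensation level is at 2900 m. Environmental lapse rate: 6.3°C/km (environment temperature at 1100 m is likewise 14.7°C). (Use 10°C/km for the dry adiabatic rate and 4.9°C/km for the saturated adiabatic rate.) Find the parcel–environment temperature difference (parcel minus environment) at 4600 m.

-4.28°C (parcel cooler than environment)

Parcel:
  From 1100 m to 2900 m (dry): cools by 10 × 1.8 = 18°C, giving -3.3°C.
  From 2900 m to 4600 m (saturated): cools by 4.9 × 1.7 = 8.33°C, giving -11.63°C.
Environment:
  From 1100 m to 4600 m (environment): cools by 6.3 × 3.5 = 22.05°C, giving -7.35°C.
T_parcel − T_env = -11.63 − (-7.35) = -4.28°C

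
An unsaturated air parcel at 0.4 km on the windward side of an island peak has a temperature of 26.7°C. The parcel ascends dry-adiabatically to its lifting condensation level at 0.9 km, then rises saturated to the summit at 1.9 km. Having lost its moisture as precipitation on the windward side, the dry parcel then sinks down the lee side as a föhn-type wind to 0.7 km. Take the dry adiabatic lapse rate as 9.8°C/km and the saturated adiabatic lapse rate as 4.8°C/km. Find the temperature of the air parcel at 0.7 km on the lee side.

28.76°C

Dry to 900 m: -9.8 × 0.5 km = -4.9°C, so T = 21.8°C.
Saturated to 1900 m: -4.8 × 1 km = -4.8°C, so T = 17°C.
Dry descent to 700 m: +9.8 × 1.2 km = +11.76°C, so T = 28.76°C.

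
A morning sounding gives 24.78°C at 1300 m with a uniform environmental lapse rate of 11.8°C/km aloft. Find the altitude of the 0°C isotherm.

3400 m

Height above start = (24.78 − 0) / 11.8 = 2.1 km
Altitude = 1300 m + 2100 m = 3400 m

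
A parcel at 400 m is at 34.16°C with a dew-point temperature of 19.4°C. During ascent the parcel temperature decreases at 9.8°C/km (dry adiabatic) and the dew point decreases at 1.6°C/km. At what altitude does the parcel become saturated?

T and T_d converge at 9.8 − 1.6 = 8.2°C per km
Height above start = (34.16 − 19.4) / 8.2 = 1.8 km
LCL altitude = 400 m + 1800 m = 2200 m

2200 m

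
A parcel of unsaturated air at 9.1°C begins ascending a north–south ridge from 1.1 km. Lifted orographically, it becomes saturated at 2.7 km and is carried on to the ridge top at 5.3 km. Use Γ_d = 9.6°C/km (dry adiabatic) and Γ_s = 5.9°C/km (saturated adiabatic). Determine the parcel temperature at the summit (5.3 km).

1100–2700 m, dry: Δz = 1.6 km ⇒ ΔT = -15.36°C; T = -6.26°C
2700–5300 m, saturated: Δz = 2.6 km ⇒ ΔT = -15.34°C; T = -21.6°C

-21.6°C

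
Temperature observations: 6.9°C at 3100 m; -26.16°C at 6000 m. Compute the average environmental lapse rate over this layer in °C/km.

Γ = −ΔT/Δz = (6.9 − (-26.16)) / (6000 − 3100) m
  = 33.06°C / 2.9 km = 11.4°C/km

11.4°C/km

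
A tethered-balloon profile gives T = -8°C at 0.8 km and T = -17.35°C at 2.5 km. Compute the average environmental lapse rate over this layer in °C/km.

5.5°C/km

Γ = −ΔT/Δz = (-8 − (-17.35)) / (2500 − 800) m
  = 9.35°C / 1.7 km = 5.5°C/km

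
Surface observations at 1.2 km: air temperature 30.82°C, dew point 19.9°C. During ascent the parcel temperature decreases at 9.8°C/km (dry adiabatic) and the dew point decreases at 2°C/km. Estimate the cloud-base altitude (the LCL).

T and T_d converge at 9.8 − 2 = 7.8°C per km
Height above start = (30.82 − 19.9) / 7.8 = 1.4 km
LCL altitude = 1200 m + 1400 m = 2600 m

2.6 km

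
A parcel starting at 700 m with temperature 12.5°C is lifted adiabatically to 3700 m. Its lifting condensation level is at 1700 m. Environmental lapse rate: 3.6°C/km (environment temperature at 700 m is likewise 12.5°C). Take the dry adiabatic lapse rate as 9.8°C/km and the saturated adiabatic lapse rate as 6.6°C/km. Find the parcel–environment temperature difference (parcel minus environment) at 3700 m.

Parcel:
  700–1700 m, dry: Δz = 1 km ⇒ ΔT = -9.8°C; T = 2.7°C
  1700–3700 m, saturated: Δz = 2 km ⇒ ΔT = -13.2°C; T = -10.5°C
Environment:
  700–3700 m, environment: Δz = 3 km ⇒ ΔT = -10.8°C; T = 1.7°C
T_parcel − T_env = -10.5 − 1.7 = -12.2°C

-12.2°C (parcel cooler than environment)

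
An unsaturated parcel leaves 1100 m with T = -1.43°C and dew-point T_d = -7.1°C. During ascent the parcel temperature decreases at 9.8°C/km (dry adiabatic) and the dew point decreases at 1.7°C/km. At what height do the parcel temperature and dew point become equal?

1800 m

T and T_d converge at 9.8 − 1.7 = 8.1°C per km
Height above start = (-1.43 − (-7.1)) / 8.1 = 0.7 km
LCL altitude = 1100 m + 700 m = 1800 m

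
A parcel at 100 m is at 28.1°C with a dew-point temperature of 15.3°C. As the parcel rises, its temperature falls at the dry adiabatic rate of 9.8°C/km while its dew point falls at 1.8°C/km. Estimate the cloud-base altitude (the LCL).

1700 m

T and T_d converge at 9.8 − 1.8 = 8°C per km
Height above start = (28.1 − 15.3) / 8 = 1.6 km
LCL altitude = 100 m + 1600 m = 1700 m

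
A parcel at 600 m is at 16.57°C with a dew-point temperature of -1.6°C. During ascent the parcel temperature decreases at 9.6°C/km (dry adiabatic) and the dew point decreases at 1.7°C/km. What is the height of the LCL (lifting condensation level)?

2900 m

T and T_d converge at 9.6 − 1.7 = 7.9°C per km
Height above start = (16.57 − (-1.6)) / 7.9 = 2.3 km
LCL altitude = 600 m + 2300 m = 2900 m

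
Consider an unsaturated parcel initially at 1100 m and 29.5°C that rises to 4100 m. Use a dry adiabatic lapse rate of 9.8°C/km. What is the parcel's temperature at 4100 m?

From 1100 m to 4100 m (dry adiabatic): cools by 9.8 × 3 = 29.4°C, giving 0.1°C.

0.1°C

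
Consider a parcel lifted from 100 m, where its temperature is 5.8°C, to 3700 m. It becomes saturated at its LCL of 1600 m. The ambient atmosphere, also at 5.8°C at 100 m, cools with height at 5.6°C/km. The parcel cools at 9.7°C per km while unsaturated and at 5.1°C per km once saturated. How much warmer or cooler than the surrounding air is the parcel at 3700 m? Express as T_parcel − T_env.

Parcel:
  From 100 m to 1600 m (dry): cools by 9.7 × 1.5 = 14.55°C, giving -8.75°C.
  From 1600 m to 3700 m (saturated): cools by 5.1 × 2.1 = 10.71°C, giving -19.46°C.
Environment:
  From 100 m to 3700 m (environment): cools by 5.6 × 3.6 = 20.16°C, giving -14.36°C.
T_parcel − T_env = -19.46 − (-14.36) = -5.1°C

-5.1°C (parcel cooler than environment)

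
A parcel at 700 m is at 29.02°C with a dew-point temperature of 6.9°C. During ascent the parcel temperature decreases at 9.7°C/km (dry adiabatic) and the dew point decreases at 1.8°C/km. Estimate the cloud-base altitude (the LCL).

T and T_d converge at 9.7 − 1.8 = 7.9°C per km
Height above start = (29.02 − 6.9) / 7.9 = 2.8 km
LCL altitude = 700 m + 2800 m = 3500 m

3500 m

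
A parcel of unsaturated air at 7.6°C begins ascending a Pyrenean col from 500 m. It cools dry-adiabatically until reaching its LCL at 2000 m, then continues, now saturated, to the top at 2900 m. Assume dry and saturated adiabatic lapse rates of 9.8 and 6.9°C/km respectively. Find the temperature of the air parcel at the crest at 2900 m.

-13.31°C

From 500 m to 2000 m (dry): cools by 9.8 × 1.5 = 14.7°C, giving -7.1°C.
From 2000 m to 2900 m (saturated): cools by 6.9 × 0.9 = 6.21°C, giving -13.31°C.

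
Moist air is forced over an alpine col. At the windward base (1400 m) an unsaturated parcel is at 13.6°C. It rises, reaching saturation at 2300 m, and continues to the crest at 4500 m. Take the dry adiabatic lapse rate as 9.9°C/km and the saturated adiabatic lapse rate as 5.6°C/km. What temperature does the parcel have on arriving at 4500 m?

1400–2300 m, dry: Δz = 0.9 km ⇒ ΔT = -8.91°C; T = 4.69°C
2300–4500 m, saturated: Δz = 2.2 km ⇒ ΔT = -12.32°C; T = -7.63°C

-7.63°C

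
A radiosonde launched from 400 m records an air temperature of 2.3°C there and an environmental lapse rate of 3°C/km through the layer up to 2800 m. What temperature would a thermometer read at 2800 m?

-4.9°C

400 → 2800 m (environmental, 3°C/km): ΔT = -3 × 2.4 = -7.2°C → T = -4.9°C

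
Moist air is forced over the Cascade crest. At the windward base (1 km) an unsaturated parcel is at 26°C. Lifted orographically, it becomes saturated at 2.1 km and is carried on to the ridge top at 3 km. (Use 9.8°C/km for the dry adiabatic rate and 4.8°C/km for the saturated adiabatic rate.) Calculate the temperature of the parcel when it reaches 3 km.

10.9°C

From 1000 m to 2100 m (dry): cools by 9.8 × 1.1 = 10.78°C, giving 15.22°C.
From 2100 m to 3000 m (saturated): cools by 4.8 × 0.9 = 4.32°C, giving 10.9°C.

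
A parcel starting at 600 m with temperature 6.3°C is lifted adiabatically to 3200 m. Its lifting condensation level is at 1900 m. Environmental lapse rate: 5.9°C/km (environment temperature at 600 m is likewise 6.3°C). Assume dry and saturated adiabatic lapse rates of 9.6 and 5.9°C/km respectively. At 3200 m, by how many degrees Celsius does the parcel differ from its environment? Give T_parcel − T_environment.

-4.81°C (parcel cooler than environment)

Parcel:
  Dry to 1900 m: -9.6 × 1.3 km = -12.48°C, so T = -6.18°C.
  Saturated to 3200 m: -5.9 × 1.3 km = -7.67°C, so T = -13.85°C.
Environment:
  Environment to 3200 m: -5.9 × 2.6 km = -15.34°C, so T = -9.04°C.
T_parcel − T_env = -13.85 − (-9.04) = -4.81°C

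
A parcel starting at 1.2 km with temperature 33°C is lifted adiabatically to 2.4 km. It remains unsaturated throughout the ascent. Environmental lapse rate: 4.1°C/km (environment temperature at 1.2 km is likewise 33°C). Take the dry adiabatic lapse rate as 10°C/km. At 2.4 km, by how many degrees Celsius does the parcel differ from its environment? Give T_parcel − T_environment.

-7.08°C (parcel cooler than environment)

Parcel:
  1200 → 2400 m (dry, 10°C/km): ΔT = -10 × 1.2 = -12°C → T = 21°C
Environment:
  1200 → 2400 m (environment, 4.1°C/km): ΔT = -4.1 × 1.2 = -4.92°C → T = 28.08°C
T_parcel − T_env = 21 − 28.08 = -7.08°C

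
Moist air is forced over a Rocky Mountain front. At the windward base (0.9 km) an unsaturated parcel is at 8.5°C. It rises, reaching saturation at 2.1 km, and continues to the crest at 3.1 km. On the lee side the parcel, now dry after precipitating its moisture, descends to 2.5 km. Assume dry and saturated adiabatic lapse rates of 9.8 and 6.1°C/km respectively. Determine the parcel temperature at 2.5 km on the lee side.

From 900 m to 2100 m (dry): cools by 9.8 × 1.2 = 11.76°C, giving -3.26°C.
From 2100 m to 3100 m (saturated): cools by 6.1 × 1 = 6.1°C, giving -9.36°C.
From 3100 m to 2500 m (dry descent): warms by 9.8 × 0.6 = 5.88°C, giving -3.48°C.

-3.48°C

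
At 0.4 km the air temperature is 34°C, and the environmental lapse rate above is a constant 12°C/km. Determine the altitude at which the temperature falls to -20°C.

4.9 km

Height above start = (34 − (-20)) / 12 = 4.5 km
Altitude = 400 m + 4500 m = 4900 m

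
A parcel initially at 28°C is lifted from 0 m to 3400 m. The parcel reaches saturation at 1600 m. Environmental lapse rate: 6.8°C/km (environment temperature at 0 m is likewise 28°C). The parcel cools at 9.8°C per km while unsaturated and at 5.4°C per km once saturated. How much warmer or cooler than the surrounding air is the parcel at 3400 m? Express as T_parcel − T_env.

Parcel:
  Dry to 1600 m: -9.8 × 1.6 km = -15.68°C, so T = 12.32°C.
  Saturated to 3400 m: -5.4 × 1.8 km = -9.72°C, so T = 2.6°C.
Environment:
  Environment to 3400 m: -6.8 × 3.4 km = -23.12°C, so T = 4.88°C.
T_parcel − T_env = 2.6 − 4.88 = -2.28°C

-2.28°C (parcel cooler than environment)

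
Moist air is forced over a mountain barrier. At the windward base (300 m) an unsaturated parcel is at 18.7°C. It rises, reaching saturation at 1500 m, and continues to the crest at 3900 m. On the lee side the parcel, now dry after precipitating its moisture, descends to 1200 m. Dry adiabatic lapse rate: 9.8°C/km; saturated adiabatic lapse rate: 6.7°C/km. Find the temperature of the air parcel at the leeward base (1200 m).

300–1500 m, dry: Δz = 1.2 km ⇒ ΔT = -11.76°C; T = 6.94°C
1500–3900 m, saturated: Δz = 2.4 km ⇒ ΔT = -16.08°C; T = -9.14°C
3900–1200 m, dry descent: Δz = 2.7 km ⇒ ΔT = +26.46°C; T = 17.32°C

17.32°C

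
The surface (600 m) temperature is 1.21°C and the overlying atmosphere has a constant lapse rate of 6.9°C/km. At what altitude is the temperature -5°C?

1500 m

Height above start = (1.21 − (-5)) / 6.9 = 0.9 km
Altitude = 600 m + 900 m = 1500 m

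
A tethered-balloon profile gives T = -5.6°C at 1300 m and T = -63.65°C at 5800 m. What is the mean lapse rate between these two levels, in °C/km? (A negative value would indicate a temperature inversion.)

Γ = −ΔT/Δz = (-5.6 − (-63.65)) / (5800 − 1300) m
  = 58.05°C / 4.5 km = 12.9°C/km

12.9°C/km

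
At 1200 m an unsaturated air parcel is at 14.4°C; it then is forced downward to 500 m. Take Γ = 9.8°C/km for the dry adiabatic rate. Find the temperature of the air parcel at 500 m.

21.26°C

1200 → 500 m (dry adiabatic, 9.8°C/km): ΔT = +9.8 × 0.7 = +6.86°C → T = 21.26°C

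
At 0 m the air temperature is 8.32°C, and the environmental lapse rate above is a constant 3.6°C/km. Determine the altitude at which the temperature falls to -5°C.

3700 m

Height above start = (8.32 − (-5)) / 3.6 = 3.7 km
Altitude = 0 m + 3700 m = 3700 m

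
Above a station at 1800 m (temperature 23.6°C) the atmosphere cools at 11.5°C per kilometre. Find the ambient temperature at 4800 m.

-10.9°C

1800–4800 m, environmental: Δz = 3 km ⇒ ΔT = -34.5°C; T = -10.9°C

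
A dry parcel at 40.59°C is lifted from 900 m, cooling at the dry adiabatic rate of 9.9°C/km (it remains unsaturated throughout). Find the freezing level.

Height above start = (40.59 − 0) / 9.9 = 4.1 km
Altitude = 900 m + 4100 m = 5000 m

5000 m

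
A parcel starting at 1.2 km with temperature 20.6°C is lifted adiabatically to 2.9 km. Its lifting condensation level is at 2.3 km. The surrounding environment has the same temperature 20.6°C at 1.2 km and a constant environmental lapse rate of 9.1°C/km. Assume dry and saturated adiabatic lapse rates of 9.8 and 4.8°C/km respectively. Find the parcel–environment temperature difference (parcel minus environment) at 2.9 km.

Parcel:
  1200–2300 m, dry: Δz = 1.1 km ⇒ ΔT = -10.78°C; T = 9.82°C
  2300–2900 m, saturated: Δz = 0.6 km ⇒ ΔT = -2.88°C; T = 6.94°C
Environment:
  1200–2900 m, environment: Δz = 1.7 km ⇒ ΔT = -15.47°C; T = 5.13°C
T_parcel − T_env = 6.94 − 5.13 = +1.81°C

+1.81°C (parcel warmer than environment)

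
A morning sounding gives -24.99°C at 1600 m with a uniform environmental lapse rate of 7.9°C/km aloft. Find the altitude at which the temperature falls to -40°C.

3500 m

Height above start = (-24.99 − (-40)) / 7.9 = 1.9 km
Altitude = 1600 m + 1900 m = 3500 m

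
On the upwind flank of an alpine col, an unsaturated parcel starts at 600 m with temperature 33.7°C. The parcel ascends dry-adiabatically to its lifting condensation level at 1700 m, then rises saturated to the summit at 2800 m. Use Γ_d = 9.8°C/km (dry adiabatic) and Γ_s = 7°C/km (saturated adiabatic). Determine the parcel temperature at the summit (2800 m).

600 → 1700 m (dry, 9.8°C/km): ΔT = -9.8 × 1.1 = -10.78°C → T = 22.92°C
1700 → 2800 m (saturated, 7°C/km): ΔT = -7 × 1.1 = -7.7°C → T = 15.22°C

15.22°C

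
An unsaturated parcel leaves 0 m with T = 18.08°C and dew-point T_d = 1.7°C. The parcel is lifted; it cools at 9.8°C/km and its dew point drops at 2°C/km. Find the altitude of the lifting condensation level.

2100 m

T and T_d converge at 9.8 − 2 = 7.8°C per km
Height above start = (18.08 − 1.7) / 7.8 = 2.1 km
LCL altitude = 0 m + 2100 m = 2100 m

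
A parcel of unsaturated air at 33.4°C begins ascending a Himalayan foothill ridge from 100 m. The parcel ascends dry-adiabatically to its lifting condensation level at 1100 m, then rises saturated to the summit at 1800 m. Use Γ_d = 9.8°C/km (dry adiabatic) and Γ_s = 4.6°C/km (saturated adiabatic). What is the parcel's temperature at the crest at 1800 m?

20.38°C

100 → 1100 m (dry, 9.8°C/km): ΔT = -9.8 × 1 = -9.8°C → T = 23.6°C
1100 → 1800 m (saturated, 4.6°C/km): ΔT = -4.6 × 0.7 = -3.22°C → T = 20.38°C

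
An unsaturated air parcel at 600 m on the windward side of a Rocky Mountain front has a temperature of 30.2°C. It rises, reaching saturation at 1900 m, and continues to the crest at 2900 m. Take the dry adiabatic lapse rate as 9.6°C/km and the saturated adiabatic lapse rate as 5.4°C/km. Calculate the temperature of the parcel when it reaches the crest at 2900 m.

Dry to 1900 m: -9.6 × 1.3 km = -12.48°C, so T = 17.72°C.
Saturated to 2900 m: -5.4 × 1 km = -5.4°C, so T = 12.32°C.

12.32°C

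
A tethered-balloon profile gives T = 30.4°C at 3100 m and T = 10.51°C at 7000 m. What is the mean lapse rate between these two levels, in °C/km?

Γ = −ΔT/Δz = (30.4 − 10.51) / (7000 − 3100) m
  = 19.89°C / 3.9 km = 5.1°C/km

5.1°C/km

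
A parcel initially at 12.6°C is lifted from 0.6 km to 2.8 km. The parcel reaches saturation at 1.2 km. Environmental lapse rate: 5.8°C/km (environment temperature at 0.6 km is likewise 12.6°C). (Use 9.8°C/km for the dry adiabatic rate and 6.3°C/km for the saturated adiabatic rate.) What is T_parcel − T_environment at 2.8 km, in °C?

Parcel:
  600–1200 m, dry: Δz = 0.6 km ⇒ ΔT = -5.88°C; T = 6.72°C
  1200–2800 m, saturated: Δz = 1.6 km ⇒ ΔT = -10.08°C; T = -3.36°C
Environment:
  600–2800 m, environment: Δz = 2.2 km ⇒ ΔT = -12.76°C; T = -0.16°C
T_parcel − T_env = -3.36 − (-0.16) = -3.2°C

-3.2°C (parcel cooler than environment)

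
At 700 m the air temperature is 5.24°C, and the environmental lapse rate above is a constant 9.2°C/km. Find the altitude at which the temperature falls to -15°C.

2900 m

Height above start = (5.24 − (-15)) / 9.2 = 2.2 km
Altitude = 700 m + 2200 m = 2900 m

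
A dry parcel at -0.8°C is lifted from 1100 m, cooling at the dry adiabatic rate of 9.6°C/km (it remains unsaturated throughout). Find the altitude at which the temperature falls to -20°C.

Height above start = (-0.8 − (-20)) / 9.6 = 2 km
Altitude = 1100 m + 2000 m = 3100 m

3100 m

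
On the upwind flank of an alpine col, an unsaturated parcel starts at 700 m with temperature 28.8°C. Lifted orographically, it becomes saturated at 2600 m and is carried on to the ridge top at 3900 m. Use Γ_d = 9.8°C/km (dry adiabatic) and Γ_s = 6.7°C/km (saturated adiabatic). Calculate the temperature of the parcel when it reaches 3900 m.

700 → 2600 m (dry, 9.8°C/km): ΔT = -9.8 × 1.9 = -18.62°C → T = 10.18°C
2600 → 3900 m (saturated, 6.7°C/km): ΔT = -6.7 × 1.3 = -8.71°C → T = 1.47°C

1.47°C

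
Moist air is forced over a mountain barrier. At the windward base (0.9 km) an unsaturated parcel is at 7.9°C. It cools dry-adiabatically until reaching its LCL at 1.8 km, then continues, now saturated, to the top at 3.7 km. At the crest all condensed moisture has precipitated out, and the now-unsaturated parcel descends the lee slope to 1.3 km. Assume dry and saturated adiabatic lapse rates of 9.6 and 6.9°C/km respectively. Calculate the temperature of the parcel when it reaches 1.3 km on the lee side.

9.19°C

900–1800 m, dry: Δz = 0.9 km ⇒ ΔT = -8.64°C; T = -0.74°C
1800–3700 m, saturated: Δz = 1.9 km ⇒ ΔT = -13.11°C; T = -13.85°C
3700–1300 m, dry descent: Δz = 2.4 km ⇒ ΔT = +23.04°C; T = 9.19°C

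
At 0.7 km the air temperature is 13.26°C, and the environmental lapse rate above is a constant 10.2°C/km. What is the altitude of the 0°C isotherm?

Height above start = (13.26 − 0) / 10.2 = 1.3 km
Altitude = 700 m + 1300 m = 2000 m

2 km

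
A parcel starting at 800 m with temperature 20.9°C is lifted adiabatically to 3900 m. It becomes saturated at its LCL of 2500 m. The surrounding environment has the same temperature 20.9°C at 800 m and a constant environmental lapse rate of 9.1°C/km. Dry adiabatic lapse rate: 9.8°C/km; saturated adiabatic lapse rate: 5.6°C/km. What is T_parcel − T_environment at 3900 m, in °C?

+3.71°C (parcel warmer than environment)

Parcel:
  800 → 2500 m (dry, 9.8°C/km): ΔT = -9.8 × 1.7 = -16.66°C → T = 4.24°C
  2500 → 3900 m (saturated, 5.6°C/km): ΔT = -5.6 × 1.4 = -7.84°C → T = -3.6°C
Environment:
  800 → 3900 m (environment, 9.1°C/km): ΔT = -9.1 × 3.1 = -28.21°C → T = -7.31°C
T_parcel − T_env = -3.6 − (-7.31) = +3.71°C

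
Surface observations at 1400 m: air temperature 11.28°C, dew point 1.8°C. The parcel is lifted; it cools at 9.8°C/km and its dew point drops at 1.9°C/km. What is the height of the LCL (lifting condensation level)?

T and T_d converge at 9.8 − 1.9 = 7.9°C per km
Height above start = (11.28 − 1.8) / 7.9 = 1.2 km
LCL altitude = 1400 m + 1200 m = 2600 m

2600 m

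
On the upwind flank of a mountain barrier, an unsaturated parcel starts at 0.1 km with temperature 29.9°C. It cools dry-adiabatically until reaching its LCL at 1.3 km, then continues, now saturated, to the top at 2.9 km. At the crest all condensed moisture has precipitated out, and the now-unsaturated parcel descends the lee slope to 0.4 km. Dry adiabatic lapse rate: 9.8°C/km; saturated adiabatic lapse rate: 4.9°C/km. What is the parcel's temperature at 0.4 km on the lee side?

From 100 m to 1300 m (dry): cools by 9.8 × 1.2 = 11.76°C, giving 18.14°C.
From 1300 m to 2900 m (saturated): cools by 4.9 × 1.6 = 7.84°C, giving 10.3°C.
From 2900 m to 400 m (dry descent): warms by 9.8 × 2.5 = 24.5°C, giving 34.8°C.

34.8°C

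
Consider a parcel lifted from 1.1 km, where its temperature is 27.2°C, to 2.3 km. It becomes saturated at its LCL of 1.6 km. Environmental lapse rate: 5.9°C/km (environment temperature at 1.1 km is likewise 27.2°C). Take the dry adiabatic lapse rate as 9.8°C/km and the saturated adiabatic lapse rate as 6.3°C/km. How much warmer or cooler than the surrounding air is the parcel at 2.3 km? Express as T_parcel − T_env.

Parcel:
  Dry to 1600 m: -9.8 × 0.5 km = -4.9°C, so T = 22.3°C.
  Saturated to 2300 m: -6.3 × 0.7 km = -4.41°C, so T = 17.89°C.
Environment:
  Environment to 2300 m: -5.9 × 1.2 km = -7.08°C, so T = 20.12°C.
T_parcel − T_env = 17.89 − 20.12 = -2.23°C

-2.23°C (parcel cooler than environment)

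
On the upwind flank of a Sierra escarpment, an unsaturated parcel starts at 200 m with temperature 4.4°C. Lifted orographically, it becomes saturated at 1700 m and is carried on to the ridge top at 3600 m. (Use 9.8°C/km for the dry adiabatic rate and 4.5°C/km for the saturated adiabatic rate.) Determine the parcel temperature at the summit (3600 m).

From 200 m to 1700 m (dry): cools by 9.8 × 1.5 = 14.7°C, giving -10.3°C.
From 1700 m to 3600 m (saturated): cools by 4.5 × 1.9 = 8.55°C, giving -18.85°C.

-18.85°C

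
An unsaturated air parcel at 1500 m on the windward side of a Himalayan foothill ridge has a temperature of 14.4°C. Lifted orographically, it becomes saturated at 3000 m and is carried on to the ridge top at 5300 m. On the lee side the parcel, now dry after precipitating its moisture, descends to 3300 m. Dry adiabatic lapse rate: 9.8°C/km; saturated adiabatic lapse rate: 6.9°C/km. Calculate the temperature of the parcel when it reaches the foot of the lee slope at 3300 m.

3.43°C

1500–3000 m, dry: Δz = 1.5 km ⇒ ΔT = -14.7°C; T = -0.3°C
3000–5300 m, saturated: Δz = 2.3 km ⇒ ΔT = -15.87°C; T = -16.17°C
5300–3300 m, dry descent: Δz = 2 km ⇒ ΔT = +19.6°C; T = 3.43°C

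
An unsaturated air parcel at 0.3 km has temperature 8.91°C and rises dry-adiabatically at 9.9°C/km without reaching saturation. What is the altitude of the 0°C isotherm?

1.2 km

Height above start = (8.91 − 0) / 9.9 = 0.9 km
Altitude = 300 m + 900 m = 1200 m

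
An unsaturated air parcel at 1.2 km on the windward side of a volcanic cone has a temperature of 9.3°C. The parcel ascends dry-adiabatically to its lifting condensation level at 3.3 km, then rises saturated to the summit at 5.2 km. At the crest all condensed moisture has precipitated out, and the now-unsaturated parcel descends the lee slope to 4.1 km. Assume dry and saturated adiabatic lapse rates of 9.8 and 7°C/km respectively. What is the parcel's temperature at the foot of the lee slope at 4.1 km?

1200 → 3300 m (dry, 9.8°C/km): ΔT = -9.8 × 2.1 = -20.58°C → T = -11.28°C
3300 → 5200 m (saturated, 7°C/km): ΔT = -7 × 1.9 = -13.3°C → T = -24.58°C
5200 → 4100 m (dry descent, 9.8°C/km): ΔT = +9.8 × 1.1 = +10.78°C → T = -13.8°C

-13.8°C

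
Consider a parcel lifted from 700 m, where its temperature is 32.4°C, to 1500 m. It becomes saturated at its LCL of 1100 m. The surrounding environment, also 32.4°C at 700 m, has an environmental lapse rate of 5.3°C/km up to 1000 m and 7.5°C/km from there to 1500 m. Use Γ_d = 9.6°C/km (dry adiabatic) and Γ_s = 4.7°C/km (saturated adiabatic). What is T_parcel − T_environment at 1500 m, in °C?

Parcel:
  700–1100 m, dry: Δz = 0.4 km ⇒ ΔT = -3.84°C; T = 28.56°C
  1100–1500 m, saturated: Δz = 0.4 km ⇒ ΔT = -1.88°C; T = 26.68°C
Environment:
  700–1000 m, environment, lower layer: Δz = 0.3 km ⇒ ΔT = -1.59°C; T = 30.81°C
  1000–1500 m, environment, upper layer: Δz = 0.5 km ⇒ ΔT = -3.75°C; T = 27.06°C
T_parcel − T_env = 26.68 − 27.06 = -0.38°C

-0.38°C (parcel cooler than environment)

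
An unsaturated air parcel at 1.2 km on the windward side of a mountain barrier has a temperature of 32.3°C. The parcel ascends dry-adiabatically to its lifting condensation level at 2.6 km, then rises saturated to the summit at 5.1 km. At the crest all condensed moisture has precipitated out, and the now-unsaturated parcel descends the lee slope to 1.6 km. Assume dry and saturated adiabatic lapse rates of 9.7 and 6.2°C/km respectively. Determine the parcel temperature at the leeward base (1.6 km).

Dry to 2600 m: -9.7 × 1.4 km = -13.58°C, so T = 18.72°C.
Saturated to 5100 m: -6.2 × 2.5 km = -15.5°C, so T = 3.22°C.
Dry descent to 1600 m: +9.7 × 3.5 km = +33.95°C, so T = 37.17°C.

37.17°C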